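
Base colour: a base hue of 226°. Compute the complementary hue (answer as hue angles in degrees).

The complement sits 180° across the wheel.
226 + 180 = 406 → 406 − 360 = 46°

46°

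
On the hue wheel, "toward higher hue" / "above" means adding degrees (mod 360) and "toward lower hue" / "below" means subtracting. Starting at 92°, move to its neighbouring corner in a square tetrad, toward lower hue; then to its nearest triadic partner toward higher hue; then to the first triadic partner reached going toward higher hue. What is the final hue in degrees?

242°

square ↓ −90°: 92 − 90 = 2°
triadic ↑ +120°: 2 + 120 = 122°
triadic ↑ +120°: 122 + 120 = 242°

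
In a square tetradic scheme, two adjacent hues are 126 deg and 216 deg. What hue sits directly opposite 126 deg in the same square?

306°

A square tetradic scheme places four hues 90° apart; opposite corners are 180° apart.
126 + 180 = 306°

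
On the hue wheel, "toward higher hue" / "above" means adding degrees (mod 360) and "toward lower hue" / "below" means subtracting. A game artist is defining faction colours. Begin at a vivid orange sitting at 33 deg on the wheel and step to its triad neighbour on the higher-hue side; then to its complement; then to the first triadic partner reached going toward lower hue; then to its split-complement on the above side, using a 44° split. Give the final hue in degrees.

77°

33 + 120 = 153°   (triadic ↑)
153 + 180 = 333°   (complement)
333 − 120 = 213°   (triadic ↓)
213 + 224 = 437 → 437 − 360 = 77°   (split-comp 44° ↑)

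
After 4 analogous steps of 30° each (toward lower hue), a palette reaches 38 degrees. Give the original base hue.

158°

4 steps of 30° (toward lower hue) give a net shift of −120°.
Start = end − shift: 38 + 120 = 158°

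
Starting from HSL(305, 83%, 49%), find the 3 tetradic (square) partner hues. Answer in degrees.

35°, 125°, 215°

A square tetradic scheme places four hues every 90°.
305 + 90 = 395 → 395 − 360 = 35°
305 + 180 = 485 → 485 − 360 = 125°
305 + 270 = 575 → 575 − 360 = 215°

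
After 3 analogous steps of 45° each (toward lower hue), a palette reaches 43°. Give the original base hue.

178°

3 steps of 45° (toward lower hue) give a net shift of −135°.
Start = end − shift: 43 + 135 = 178°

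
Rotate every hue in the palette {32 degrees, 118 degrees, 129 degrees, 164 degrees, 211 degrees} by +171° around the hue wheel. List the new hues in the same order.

203°, 289°, 300°, 335°, 22°

32 + 171 = 203°
118 + 171 = 289°
129 + 171 = 300°
164 + 171 = 335°
211 + 171 = 382 → 382 − 360 = 22°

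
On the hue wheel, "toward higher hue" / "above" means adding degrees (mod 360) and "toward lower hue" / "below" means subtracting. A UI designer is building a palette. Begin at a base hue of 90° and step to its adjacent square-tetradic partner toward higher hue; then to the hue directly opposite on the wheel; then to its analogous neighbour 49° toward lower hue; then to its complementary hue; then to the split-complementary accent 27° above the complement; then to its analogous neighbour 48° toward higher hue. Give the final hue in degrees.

90 + 90 = 180°   (square ↑)
180 + 180 = 360 → 360 − 360 = 0°   (complement)
0 − 49 = -49 → -49 + 360 = 311°   (analog 49° ↓)
311 + 180 = 491 → 491 − 360 = 131°   (complement)
131 + 207 = 338°   (split-comp 27° ↑)
338 + 48 = 386 → 386 − 360 = 26°   (analog 48° ↑)

26°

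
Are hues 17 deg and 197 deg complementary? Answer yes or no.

yes

Angular distance: |17 − 197| = 180 = 180°.
Complementary requires 180°.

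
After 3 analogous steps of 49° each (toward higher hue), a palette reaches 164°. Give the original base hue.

17°

3 steps of 49° (toward higher hue) give a net shift of +147°.
Start = end − shift: 164 − 147 = 17°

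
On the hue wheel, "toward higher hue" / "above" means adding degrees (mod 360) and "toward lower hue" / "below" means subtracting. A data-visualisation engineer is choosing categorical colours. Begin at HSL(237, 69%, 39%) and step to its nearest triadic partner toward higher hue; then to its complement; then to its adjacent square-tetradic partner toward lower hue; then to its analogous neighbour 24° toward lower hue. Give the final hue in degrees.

63°

triadic ↑ +120°: 237 + 120 = 357°
complement +180°: 357 + 180 = 537 → 537 − 360 = 177°
square ↓ −90°: 177 − 90 = 87°
analog 24° ↓ −24°: 87 − 24 = 63°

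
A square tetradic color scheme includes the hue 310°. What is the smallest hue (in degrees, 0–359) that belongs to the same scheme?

40°

A square tetradic scheme places four hues every 90°.
The full set through 310° is {40°, 130°, 220°, 310°}.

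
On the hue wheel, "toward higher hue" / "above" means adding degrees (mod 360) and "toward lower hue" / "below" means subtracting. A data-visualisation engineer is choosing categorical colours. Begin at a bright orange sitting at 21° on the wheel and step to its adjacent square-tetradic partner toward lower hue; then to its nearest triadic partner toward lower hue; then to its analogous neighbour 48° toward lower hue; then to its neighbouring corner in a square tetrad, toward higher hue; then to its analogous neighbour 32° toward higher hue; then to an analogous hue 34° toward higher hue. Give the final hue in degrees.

279°

−90° (square ↓): 21 − 90 = -69 → -69 + 360 = 291°
−120° (triadic ↓): 291 − 120 = 171°
−48° (analog 48° ↓): 171 − 48 = 123°
+90° (square ↑): 123 + 90 = 213°
+32° (analog 32° ↑): 213 + 32 = 245°
+34° (analog 34° ↑): 245 + 34 = 279°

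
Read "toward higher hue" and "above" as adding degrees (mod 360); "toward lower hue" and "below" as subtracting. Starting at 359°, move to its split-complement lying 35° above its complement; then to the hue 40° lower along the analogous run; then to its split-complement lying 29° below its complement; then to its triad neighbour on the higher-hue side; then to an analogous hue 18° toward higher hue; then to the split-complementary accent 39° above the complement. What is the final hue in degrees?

359 + 215 = 574 → 574 − 360 = 214°   (split-comp 35° ↑)
214 − 40 = 174°   (analog 40° ↓)
174 + 151 = 325°   (split-comp 29° ↓)
325 + 120 = 445 → 445 − 360 = 85°   (triadic ↑)
85 + 18 = 103°   (analog 18° ↑)
103 + 219 = 322°   (split-comp 39° ↑)

322°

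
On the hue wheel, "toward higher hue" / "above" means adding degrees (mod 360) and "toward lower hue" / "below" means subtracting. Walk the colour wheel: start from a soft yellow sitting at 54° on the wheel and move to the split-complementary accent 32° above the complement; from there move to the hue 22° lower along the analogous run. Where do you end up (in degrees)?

244°

+212° (split-comp 32° ↑): 54 + 212 = 266°
−22° (analog 22° ↓): 266 − 22 = 244°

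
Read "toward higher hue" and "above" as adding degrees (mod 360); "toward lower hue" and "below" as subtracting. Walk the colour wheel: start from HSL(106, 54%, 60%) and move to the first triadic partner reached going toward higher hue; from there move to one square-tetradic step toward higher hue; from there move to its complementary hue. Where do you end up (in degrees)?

136°

triadic ↑ +120°: 106 + 120 = 226°
square ↑ +90°: 226 + 90 = 316°
complement +180°: 316 + 180 = 496 → 496 − 360 = 136°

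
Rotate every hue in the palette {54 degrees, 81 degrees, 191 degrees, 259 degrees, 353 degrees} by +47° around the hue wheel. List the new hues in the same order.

101°, 128°, 238°, 306°, 40°

54 + 47 = 101°
81 + 47 = 128°
191 + 47 = 238°
259 + 47 = 306°
353 + 47 = 400 → 400 − 360 = 40°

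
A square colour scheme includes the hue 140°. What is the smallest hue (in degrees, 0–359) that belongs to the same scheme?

A square tetradic scheme places four hues every 90°.
The full set through 140° is {50°, 140°, 230°, 320°}.

50°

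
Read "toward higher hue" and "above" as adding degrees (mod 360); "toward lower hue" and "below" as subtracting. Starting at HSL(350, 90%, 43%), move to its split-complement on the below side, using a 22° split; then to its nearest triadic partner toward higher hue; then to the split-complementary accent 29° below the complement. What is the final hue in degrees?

59°

split-comp 22° ↓ +158°: 350 + 158 = 508 → 508 − 360 = 148°
triadic ↑ +120°: 148 + 120 = 268°
split-comp 29° ↓ +151°: 268 + 151 = 419 → 419 − 360 = 59°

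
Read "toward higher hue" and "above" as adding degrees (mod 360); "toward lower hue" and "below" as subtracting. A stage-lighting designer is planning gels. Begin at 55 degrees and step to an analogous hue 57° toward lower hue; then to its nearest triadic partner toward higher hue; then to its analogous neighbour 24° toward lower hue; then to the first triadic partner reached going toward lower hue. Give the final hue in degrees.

334°

−57° (analog 57° ↓): 55 − 57 = -2 → -2 + 360 = 358°
+120° (triadic ↑): 358 + 120 = 478 → 478 − 360 = 118°
−24° (analog 24° ↓): 118 − 24 = 94°
−120° (triadic ↓): 94 − 120 = -26 → -26 + 360 = 334°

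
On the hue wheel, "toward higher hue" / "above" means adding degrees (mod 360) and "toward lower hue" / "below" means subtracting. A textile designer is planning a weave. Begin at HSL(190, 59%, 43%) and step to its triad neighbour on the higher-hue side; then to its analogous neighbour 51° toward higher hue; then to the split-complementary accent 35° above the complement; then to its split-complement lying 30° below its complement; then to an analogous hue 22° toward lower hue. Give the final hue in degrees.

344°

+120° (triadic ↑): 190 + 120 = 310°
+51° (analog 51° ↑): 310 + 51 = 361 → 361 − 360 = 1°
+215° (split-comp 35° ↑): 1 + 215 = 216°
+150° (split-comp 30° ↓): 216 + 150 = 366 → 366 − 360 = 6°
−22° (analog 22° ↓): 6 − 22 = -16 → -16 + 360 = 344°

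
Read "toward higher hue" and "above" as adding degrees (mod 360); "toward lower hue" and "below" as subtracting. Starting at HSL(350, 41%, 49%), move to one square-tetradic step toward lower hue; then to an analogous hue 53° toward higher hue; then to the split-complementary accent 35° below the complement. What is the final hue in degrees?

square ↓ −90°: 350 − 90 = 260°
analog 53° ↑ +53°: 260 + 53 = 313°
split-comp 35° ↓ +145°: 313 + 145 = 458 → 458 − 360 = 98°

98°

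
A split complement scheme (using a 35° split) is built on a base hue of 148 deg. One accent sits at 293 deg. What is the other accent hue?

Split-complementary hues sit 35° either side of the complement.
Complement of the base 148°: 148 + 180 = 328°
The given accent 293° is 35° one side of 328°; the other accent sits 35° the other side: 328 + 35 = 363 → 363 − 360 = 3°

3°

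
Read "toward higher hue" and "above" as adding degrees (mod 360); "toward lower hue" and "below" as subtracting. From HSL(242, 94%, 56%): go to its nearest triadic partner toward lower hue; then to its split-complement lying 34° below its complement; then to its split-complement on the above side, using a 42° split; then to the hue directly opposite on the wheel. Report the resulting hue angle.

310°

−120° (triadic ↓): 242 − 120 = 122°
+146° (split-comp 34° ↓): 122 + 146 = 268°
+222° (split-comp 42° ↑): 268 + 222 = 490 → 490 − 360 = 130°
+180° (complement): 130 + 180 = 310°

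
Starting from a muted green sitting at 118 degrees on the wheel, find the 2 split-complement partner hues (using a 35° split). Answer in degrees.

Split-complementary hues sit 35° either side of the complement.
Complement of 118 degrees: 118 + 180 = 298°
298 − 35 = 263°
298 + 35 = 333°

263° and 333°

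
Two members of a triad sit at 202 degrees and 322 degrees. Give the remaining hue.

82°

A triad spaces three hues 120° apart.
The full set is {82°, 202°, 322°}.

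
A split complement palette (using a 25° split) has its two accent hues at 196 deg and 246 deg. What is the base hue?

The accents sit 25° either side of the complement, so the complement is their short-arc midpoint on the wheel.
Short-arc midpoint of 196° and 246°: 221°.
Base is 180° from the complement: 221 − 180 = 41°

41°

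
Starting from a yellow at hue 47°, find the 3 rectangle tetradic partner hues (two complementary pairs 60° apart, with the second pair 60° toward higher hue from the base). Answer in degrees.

107°, 227° and 287°

47 + 60 = 107°
47 + 180 = 227°
47 + 240 = 287°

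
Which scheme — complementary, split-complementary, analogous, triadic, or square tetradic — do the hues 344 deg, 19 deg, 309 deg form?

Sort the hues: 19°, 309°, 344°.
Successive gaps around the wheel: 290°, 35°, 35°.
A run of hues at equal small steps (35°) with one large closing gap is an analogous group.

analogous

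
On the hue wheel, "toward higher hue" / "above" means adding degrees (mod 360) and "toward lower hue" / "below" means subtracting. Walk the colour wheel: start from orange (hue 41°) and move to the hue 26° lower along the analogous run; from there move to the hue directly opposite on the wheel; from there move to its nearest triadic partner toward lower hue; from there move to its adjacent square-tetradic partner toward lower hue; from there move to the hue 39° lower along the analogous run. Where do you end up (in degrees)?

41 − 26 = 15°   (analog 26° ↓)
15 + 180 = 195°   (complement)
195 − 120 = 75°   (triadic ↓)
75 − 90 = -15 → -15 + 360 = 345°   (square ↓)
345 − 39 = 306°   (analog 39° ↓)

306°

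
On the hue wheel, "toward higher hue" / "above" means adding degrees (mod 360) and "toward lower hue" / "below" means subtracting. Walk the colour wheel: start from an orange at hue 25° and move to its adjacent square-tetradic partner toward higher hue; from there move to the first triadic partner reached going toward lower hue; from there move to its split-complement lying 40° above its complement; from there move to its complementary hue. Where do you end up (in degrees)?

35°

square ↑ +90°: 25 + 90 = 115°
triadic ↓ −120°: 115 − 120 = -5 → -5 + 360 = 355°
split-comp 40° ↑ +220°: 355 + 220 = 575 → 575 − 360 = 215°
complement +180°: 215 + 180 = 395 → 395 − 360 = 35°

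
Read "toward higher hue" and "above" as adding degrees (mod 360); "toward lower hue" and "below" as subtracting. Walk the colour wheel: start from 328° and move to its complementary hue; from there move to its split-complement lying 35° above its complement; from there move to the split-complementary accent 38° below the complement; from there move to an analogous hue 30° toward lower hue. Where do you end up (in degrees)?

115°

328 + 180 = 508 → 508 − 360 = 148°   (complement)
148 + 215 = 363 → 363 − 360 = 3°   (split-comp 35° ↑)
3 + 142 = 145°   (split-comp 38° ↓)
145 − 30 = 115°   (analog 30° ↓)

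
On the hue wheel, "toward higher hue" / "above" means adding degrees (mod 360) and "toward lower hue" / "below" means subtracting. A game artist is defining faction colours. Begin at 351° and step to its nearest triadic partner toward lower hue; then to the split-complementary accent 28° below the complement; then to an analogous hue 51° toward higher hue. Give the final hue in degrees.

74°

triadic ↓ −120°: 351 − 120 = 231°
split-comp 28° ↓ +152°: 231 + 152 = 383 → 383 − 360 = 23°
analog 51° ↑ +51°: 23 + 51 = 74°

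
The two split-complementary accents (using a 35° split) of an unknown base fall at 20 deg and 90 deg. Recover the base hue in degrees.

235°

The accents sit 35° either side of the complement, so the complement is their short-arc midpoint on the wheel.
Short-arc midpoint of 20° and 90°: 55°.
Base is 180° from the complement: 55 − 180 = -125 → -125 + 360 = 235°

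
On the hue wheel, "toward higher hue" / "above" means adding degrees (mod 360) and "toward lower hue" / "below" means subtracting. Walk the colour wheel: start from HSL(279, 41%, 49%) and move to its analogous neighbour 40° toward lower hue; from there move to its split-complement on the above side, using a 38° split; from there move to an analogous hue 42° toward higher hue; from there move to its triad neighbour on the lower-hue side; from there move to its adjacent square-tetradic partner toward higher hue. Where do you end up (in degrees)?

109°

analog 40° ↓ −40°: 279 − 40 = 239°
split-comp 38° ↑ +218°: 239 + 218 = 457 → 457 − 360 = 97°
analog 42° ↑ +42°: 97 + 42 = 139°
triadic ↓ −120°: 139 − 120 = 19°
square ↑ +90°: 19 + 90 = 109°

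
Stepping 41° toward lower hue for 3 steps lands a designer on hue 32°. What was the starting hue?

155°

3 steps of 41° (toward lower hue) give a net shift of −123°.
Start = end − shift: 32 + 123 = 155°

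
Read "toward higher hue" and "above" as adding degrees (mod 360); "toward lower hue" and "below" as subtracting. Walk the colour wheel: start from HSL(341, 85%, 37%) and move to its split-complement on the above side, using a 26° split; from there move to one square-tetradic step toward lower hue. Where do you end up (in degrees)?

+206° (split-comp 26° ↑): 341 + 206 = 547 → 547 − 360 = 187°
−90° (square ↓): 187 − 90 = 97°

97°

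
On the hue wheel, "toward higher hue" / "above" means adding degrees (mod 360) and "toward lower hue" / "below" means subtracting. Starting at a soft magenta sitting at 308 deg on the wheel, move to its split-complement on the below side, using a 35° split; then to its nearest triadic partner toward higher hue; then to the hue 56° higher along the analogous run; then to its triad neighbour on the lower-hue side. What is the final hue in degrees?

+145° (split-comp 35° ↓): 308 + 145 = 453 → 453 − 360 = 93°
+120° (triadic ↑): 93 + 120 = 213°
+56° (analog 56° ↑): 213 + 56 = 269°
−120° (triadic ↓): 269 − 120 = 149°

149°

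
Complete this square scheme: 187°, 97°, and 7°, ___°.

A square tetradic scheme places four hues every 90°.
The full set through 7° is {7°, 97°, 187°, 277°}.
Given {7°, 97°, 187°}, the missing hue is 277°.

277°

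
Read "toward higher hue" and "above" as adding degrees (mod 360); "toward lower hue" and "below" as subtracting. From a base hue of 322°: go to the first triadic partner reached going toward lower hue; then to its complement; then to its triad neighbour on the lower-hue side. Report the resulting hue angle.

−120° (triadic ↓): 322 − 120 = 202°
+180° (complement): 202 + 180 = 382 → 382 − 360 = 22°
−120° (triadic ↓): 22 − 120 = -98 → -98 + 360 = 262°

262°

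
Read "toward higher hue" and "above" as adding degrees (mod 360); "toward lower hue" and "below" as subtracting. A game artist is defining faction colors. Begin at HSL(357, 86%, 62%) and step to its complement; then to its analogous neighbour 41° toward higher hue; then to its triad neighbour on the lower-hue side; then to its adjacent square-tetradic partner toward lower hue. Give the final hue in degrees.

357 + 180 = 537 → 537 − 360 = 177°   (complement)
177 + 41 = 218°   (analog 41° ↑)
218 − 120 = 98°   (triadic ↓)
98 − 90 = 8°   (square ↓)

8°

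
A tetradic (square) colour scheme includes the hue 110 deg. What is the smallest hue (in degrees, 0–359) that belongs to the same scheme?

20°

A square tetradic scheme places four hues every 90°.
The full set through 110° is {20°, 110°, 200°, 290°}.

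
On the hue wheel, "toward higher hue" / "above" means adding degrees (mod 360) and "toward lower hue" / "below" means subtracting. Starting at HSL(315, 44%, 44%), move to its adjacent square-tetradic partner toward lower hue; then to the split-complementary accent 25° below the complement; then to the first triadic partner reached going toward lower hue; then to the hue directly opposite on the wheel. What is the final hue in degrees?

80°

square ↓ −90°: 315 − 90 = 225°
split-comp 25° ↓ +155°: 225 + 155 = 380 → 380 − 360 = 20°
triadic ↓ −120°: 20 − 120 = -100 → -100 + 360 = 260°
complement +180°: 260 + 180 = 440 → 440 − 360 = 80°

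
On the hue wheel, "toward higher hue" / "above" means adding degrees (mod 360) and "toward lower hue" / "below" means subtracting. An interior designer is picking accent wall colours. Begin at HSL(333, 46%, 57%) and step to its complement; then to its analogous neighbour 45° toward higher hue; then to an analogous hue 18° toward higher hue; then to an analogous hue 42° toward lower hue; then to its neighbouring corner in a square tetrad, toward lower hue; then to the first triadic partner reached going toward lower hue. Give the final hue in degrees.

324°

+180° (complement): 333 + 180 = 513 → 513 − 360 = 153°
+45° (analog 45° ↑): 153 + 45 = 198°
+18° (analog 18° ↑): 198 + 18 = 216°
−42° (analog 42° ↓): 216 − 42 = 174°
−90° (square ↓): 174 − 90 = 84°
−120° (triadic ↓): 84 − 120 = -36 → -36 + 360 = 324°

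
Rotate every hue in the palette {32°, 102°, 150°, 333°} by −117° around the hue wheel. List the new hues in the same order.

32 − 117 = -85 → -85 + 360 = 275°
102 − 117 = -15 → -15 + 360 = 345°
150 − 117 = 33°
333 − 117 = 216°

275°, 345°, 33°, 216°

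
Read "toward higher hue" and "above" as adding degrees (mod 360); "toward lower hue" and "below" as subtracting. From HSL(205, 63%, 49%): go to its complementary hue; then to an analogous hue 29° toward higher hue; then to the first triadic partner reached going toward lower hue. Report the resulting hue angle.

+180° (complement): 205 + 180 = 385 → 385 − 360 = 25°
+29° (analog 29° ↑): 25 + 29 = 54°
−120° (triadic ↓): 54 − 120 = -66 → -66 + 360 = 294°

294°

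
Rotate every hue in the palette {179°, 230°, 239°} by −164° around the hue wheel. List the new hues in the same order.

15°, 66°, 75°

179 − 164 = 15°
230 − 164 = 66°
239 − 164 = 75°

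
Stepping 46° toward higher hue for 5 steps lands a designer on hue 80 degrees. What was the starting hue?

5 steps of 46° (toward higher hue) give a net shift of +230°.
Start = end − shift: 80 − 230 = -150 → -150 + 360 = 210°

210°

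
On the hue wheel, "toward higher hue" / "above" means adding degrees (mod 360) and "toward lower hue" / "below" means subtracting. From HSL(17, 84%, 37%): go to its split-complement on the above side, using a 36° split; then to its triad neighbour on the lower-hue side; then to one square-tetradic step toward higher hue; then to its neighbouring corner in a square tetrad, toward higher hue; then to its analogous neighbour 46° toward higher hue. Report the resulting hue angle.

339°

17 + 216 = 233°   (split-comp 36° ↑)
233 − 120 = 113°   (triadic ↓)
113 + 90 = 203°   (square ↑)
203 + 90 = 293°   (square ↑)
293 + 46 = 339°   (analog 46° ↑)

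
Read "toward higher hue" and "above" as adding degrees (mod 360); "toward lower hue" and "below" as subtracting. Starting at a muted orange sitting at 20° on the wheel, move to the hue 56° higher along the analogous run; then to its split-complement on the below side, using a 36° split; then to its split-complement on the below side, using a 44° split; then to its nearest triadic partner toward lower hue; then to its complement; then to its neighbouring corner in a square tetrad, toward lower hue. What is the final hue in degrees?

326°

20 + 56 = 76°   (analog 56° ↑)
76 + 144 = 220°   (split-comp 36° ↓)
220 + 136 = 356°   (split-comp 44° ↓)
356 − 120 = 236°   (triadic ↓)
236 + 180 = 416 → 416 − 360 = 56°   (complement)
56 − 90 = -34 → -34 + 360 = 326°   (square ↓)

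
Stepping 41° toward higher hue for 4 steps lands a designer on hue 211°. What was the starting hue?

47°

4 steps of 41° (toward higher hue) give a net shift of +164°.
Start = end − shift: 211 − 164 = 47°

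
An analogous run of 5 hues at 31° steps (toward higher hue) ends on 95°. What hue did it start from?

4 steps of 31° (toward higher hue) give a net shift of +124°.
Start = end − shift: 95 − 124 = -29 → -29 + 360 = 331°

331°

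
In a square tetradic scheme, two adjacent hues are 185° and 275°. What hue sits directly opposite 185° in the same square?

A square tetradic scheme places four hues 90° apart; opposite corners are 180° apart.
185 + 180 = 365 → 365 − 360 = 5°

5°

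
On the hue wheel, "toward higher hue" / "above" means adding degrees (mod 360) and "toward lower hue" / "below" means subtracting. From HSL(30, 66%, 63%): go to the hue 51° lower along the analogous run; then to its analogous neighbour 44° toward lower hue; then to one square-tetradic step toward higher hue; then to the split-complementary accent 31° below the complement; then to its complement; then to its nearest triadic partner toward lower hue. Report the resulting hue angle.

analog 51° ↓ −51°: 30 − 51 = -21 → -21 + 360 = 339°
analog 44° ↓ −44°: 339 − 44 = 295°
square ↑ +90°: 295 + 90 = 385 → 385 − 360 = 25°
split-comp 31° ↓ +149°: 25 + 149 = 174°
complement +180°: 174 + 180 = 354°
triadic ↓ −120°: 354 − 120 = 234°

234°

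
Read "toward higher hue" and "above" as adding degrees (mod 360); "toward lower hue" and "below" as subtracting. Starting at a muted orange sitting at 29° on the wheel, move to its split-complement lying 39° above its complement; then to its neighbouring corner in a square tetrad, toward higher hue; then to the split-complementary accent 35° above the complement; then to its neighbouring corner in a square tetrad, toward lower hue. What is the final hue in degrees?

103°

split-comp 39° ↑ +219°: 29 + 219 = 248°
square ↑ +90°: 248 + 90 = 338°
split-comp 35° ↑ +215°: 338 + 215 = 553 → 553 − 360 = 193°
square ↓ −90°: 193 − 90 = 103°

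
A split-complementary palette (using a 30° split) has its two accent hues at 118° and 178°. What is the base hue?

328°

The accents sit 30° either side of the complement, so the complement is their short-arc midpoint on the wheel.
Short-arc midpoint of 118° and 178°: 148°.
Base is 180° from the complement: 148 − 180 = -32 → -32 + 360 = 328°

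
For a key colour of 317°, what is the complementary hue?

137°

The complement sits 180° across the wheel.
317 + 180 = 497 → 497 − 360 = 137°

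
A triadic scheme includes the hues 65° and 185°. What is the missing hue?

305°

A triad places three hues 120° apart.
The full set through 65° is {65°, 185°, 305°}.
Given {65°, 185°}, the missing hue is 305°.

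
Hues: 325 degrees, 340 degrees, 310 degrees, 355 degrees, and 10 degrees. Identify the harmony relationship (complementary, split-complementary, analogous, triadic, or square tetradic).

analogous

Sort the hues: 10°, 310°, 325°, 340°, 355°.
Successive gaps around the wheel: 300°, 15°, 15°, 15°, 15°.
A run of hues at equal small steps (15°) with one large closing gap is an analogous group.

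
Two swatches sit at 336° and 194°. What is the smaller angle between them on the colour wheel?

142°

|336 − 194| = 142.
142 ≤ 180, so the shorter arc is 142°.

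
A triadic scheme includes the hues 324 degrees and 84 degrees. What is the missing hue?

204°

A triad places three hues 120° apart.
The full set through 84° is {84°, 204°, 324°}.
Given {84°, 324°}, the missing hue is 204°.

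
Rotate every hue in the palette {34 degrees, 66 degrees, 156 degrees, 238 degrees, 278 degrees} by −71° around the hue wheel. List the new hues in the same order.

34 − 71 = -37 → -37 + 360 = 323°
66 − 71 = -5 → -5 + 360 = 355°
156 − 71 = 85°
238 − 71 = 167°
278 − 71 = 207°

323°, 355°, 85°, 167°, 207°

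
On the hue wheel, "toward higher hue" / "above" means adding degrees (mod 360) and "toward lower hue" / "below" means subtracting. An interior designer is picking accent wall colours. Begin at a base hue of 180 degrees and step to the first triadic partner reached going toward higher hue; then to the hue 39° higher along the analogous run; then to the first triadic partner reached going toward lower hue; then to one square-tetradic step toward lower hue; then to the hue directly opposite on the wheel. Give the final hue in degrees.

+120° (triadic ↑): 180 + 120 = 300°
+39° (analog 39° ↑): 300 + 39 = 339°
−120° (triadic ↓): 339 − 120 = 219°
−90° (square ↓): 219 − 90 = 129°
+180° (complement): 129 + 180 = 309°

309°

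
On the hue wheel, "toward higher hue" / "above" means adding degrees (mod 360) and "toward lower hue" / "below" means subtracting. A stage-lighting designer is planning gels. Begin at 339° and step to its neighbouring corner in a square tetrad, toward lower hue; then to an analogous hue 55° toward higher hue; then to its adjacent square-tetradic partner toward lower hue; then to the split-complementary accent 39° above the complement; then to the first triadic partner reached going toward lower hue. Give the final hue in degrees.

313°

−90° (square ↓): 339 − 90 = 249°
+55° (analog 55° ↑): 249 + 55 = 304°
−90° (square ↓): 304 − 90 = 214°
+219° (split-comp 39° ↑): 214 + 219 = 433 → 433 − 360 = 73°
−120° (triadic ↓): 73 − 120 = -47 → -47 + 360 = 313°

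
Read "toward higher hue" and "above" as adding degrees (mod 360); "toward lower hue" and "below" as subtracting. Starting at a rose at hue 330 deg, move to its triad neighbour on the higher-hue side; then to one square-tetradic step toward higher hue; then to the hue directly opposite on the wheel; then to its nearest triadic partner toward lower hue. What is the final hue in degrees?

triadic ↑ +120°: 330 + 120 = 450 → 450 − 360 = 90°
square ↑ +90°: 90 + 90 = 180°
complement +180°: 180 + 180 = 360 → 360 − 360 = 0°
triadic ↓ −120°: 0 − 120 = -120 → -120 + 360 = 240°

240°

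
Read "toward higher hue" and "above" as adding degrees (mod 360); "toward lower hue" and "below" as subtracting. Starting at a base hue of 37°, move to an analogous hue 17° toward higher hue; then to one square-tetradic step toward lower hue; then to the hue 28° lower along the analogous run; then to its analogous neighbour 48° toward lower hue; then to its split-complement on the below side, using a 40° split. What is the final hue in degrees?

28°

37 + 17 = 54°   (analog 17° ↑)
54 − 90 = -36 → -36 + 360 = 324°   (square ↓)
324 − 28 = 296°   (analog 28° ↓)
296 − 48 = 248°   (analog 48° ↓)
248 + 140 = 388 → 388 − 360 = 28°   (split-comp 40° ↓)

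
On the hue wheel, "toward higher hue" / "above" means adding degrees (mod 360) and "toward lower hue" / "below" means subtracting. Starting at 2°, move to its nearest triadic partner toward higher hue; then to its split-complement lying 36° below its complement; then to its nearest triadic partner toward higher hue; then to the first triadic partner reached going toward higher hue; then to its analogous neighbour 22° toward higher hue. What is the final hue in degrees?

168°

+120° (triadic ↑): 2 + 120 = 122°
+144° (split-comp 36° ↓): 122 + 144 = 266°
+120° (triadic ↑): 266 + 120 = 386 → 386 − 360 = 26°
+120° (triadic ↑): 26 + 120 = 146°
+22° (analog 22° ↑): 146 + 22 = 168°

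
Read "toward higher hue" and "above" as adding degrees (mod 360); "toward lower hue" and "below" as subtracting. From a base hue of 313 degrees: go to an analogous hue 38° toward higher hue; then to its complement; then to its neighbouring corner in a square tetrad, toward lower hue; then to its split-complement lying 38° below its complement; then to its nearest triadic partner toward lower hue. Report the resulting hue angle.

+38° (analog 38° ↑): 313 + 38 = 351°
+180° (complement): 351 + 180 = 531 → 531 − 360 = 171°
−90° (square ↓): 171 − 90 = 81°
+142° (split-comp 38° ↓): 81 + 142 = 223°
−120° (triadic ↓): 223 − 120 = 103°

103°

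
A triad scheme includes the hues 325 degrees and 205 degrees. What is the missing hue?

A triad places three hues 120° apart.
The full set through 205° is {85°, 205°, 325°}.
Given {205°, 325°}, the missing hue is 85°.

85°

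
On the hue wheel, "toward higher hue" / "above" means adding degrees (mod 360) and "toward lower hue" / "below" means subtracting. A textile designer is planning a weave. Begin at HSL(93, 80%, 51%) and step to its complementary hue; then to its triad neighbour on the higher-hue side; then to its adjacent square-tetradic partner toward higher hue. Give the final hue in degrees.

complement +180°: 93 + 180 = 273°
triadic ↑ +120°: 273 + 120 = 393 → 393 − 360 = 33°
square ↑ +90°: 33 + 90 = 123°

123°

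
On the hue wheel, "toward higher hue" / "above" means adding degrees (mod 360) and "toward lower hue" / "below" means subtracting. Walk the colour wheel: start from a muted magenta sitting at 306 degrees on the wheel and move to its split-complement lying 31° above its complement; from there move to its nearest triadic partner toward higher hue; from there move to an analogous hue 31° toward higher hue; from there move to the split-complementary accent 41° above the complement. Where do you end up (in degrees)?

306 + 211 = 517 → 517 − 360 = 157°   (split-comp 31° ↑)
157 + 120 = 277°   (triadic ↑)
277 + 31 = 308°   (analog 31° ↑)
308 + 221 = 529 → 529 − 360 = 169°   (split-comp 41° ↑)

169°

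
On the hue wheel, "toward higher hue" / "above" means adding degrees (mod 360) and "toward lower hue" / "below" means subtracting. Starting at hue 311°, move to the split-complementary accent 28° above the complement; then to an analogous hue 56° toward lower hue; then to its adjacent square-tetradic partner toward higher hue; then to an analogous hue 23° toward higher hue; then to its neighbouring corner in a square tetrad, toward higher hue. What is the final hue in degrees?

311 + 208 = 519 → 519 − 360 = 159°   (split-comp 28° ↑)
159 − 56 = 103°   (analog 56° ↓)
103 + 90 = 193°   (square ↑)
193 + 23 = 216°   (analog 23° ↑)
216 + 90 = 306°   (square ↑)

306°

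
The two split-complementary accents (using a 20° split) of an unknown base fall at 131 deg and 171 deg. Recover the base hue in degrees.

331°

The accents sit 20° either side of the complement, so the complement is their short-arc midpoint on the wheel.
Short-arc midpoint of 131° and 171°: 151°.
Base is 180° from the complement: 151 − 180 = -29 → -29 + 360 = 331°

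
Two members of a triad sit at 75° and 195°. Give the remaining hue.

A triad spaces three hues 120° apart.
The full set is {75°, 195°, 315°}.

315°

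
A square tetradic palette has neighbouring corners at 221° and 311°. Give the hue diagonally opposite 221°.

41°

A square tetradic scheme places four hues 90° apart; opposite corners are 180° apart.
221 + 180 = 401 → 401 − 360 = 41°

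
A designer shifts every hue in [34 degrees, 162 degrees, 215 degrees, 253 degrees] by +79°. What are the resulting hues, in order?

113°, 241°, 294°, 332°

34 + 79 = 113°
162 + 79 = 241°
215 + 79 = 294°
253 + 79 = 332°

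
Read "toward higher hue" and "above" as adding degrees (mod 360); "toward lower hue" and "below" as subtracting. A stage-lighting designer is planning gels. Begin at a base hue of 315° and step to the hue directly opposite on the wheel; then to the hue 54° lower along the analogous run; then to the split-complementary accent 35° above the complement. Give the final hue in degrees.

296°

+180° (complement): 315 + 180 = 495 → 495 − 360 = 135°
−54° (analog 54° ↓): 135 − 54 = 81°
+215° (split-comp 35° ↑): 81 + 215 = 296°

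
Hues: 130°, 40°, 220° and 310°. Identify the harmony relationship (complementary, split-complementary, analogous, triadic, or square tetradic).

square tetradic

Sort the hues: 40°, 130°, 220°, 310°.
Successive gaps around the wheel: 90°, 90°, 90°, 90°.
Four hues every 90° form a square tetradic scheme.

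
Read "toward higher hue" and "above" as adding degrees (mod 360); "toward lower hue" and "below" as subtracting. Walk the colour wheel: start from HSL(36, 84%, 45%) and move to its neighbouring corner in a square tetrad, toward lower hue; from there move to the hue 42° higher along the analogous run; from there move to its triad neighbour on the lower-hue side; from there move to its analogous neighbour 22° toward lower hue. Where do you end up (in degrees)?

36 − 90 = -54 → -54 + 360 = 306°   (square ↓)
306 + 42 = 348°   (analog 42° ↑)
348 − 120 = 228°   (triadic ↓)
228 − 22 = 206°   (analog 22° ↓)

206°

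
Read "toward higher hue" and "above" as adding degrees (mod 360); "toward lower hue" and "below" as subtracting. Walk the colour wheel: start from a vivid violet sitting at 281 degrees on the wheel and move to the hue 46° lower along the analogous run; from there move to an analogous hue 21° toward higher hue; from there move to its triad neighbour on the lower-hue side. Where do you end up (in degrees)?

136°

analog 46° ↓ −46°: 281 − 46 = 235°
analog 21° ↑ +21°: 235 + 21 = 256°
triadic ↓ −120°: 256 − 120 = 136°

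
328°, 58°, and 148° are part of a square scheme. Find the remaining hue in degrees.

238°

A square tetradic scheme places four hues every 90°.
The full set through 58° is {58°, 148°, 238°, 328°}.
Given {58°, 148°, 328°}, the missing hue is 238°.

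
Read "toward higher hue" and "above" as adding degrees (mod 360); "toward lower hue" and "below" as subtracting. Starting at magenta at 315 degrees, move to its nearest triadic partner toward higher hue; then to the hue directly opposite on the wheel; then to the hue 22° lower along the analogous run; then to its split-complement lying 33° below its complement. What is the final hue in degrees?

triadic ↑ +120°: 315 + 120 = 435 → 435 − 360 = 75°
complement +180°: 75 + 180 = 255°
analog 22° ↓ −22°: 255 − 22 = 233°
split-comp 33° ↓ +147°: 233 + 147 = 380 → 380 − 360 = 20°

20°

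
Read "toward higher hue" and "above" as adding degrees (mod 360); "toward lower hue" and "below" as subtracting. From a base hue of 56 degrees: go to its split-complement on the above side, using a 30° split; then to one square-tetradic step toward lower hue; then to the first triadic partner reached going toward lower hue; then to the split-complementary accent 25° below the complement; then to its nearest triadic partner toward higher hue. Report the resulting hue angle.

+210° (split-comp 30° ↑): 56 + 210 = 266°
−90° (square ↓): 266 − 90 = 176°
−120° (triadic ↓): 176 − 120 = 56°
+155° (split-comp 25° ↓): 56 + 155 = 211°
+120° (triadic ↑): 211 + 120 = 331°

331°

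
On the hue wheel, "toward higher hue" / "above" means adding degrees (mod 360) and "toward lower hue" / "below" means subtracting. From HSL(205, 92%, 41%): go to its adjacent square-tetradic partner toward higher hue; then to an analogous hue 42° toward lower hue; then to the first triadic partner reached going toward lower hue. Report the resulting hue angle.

133°

+90° (square ↑): 205 + 90 = 295°
−42° (analog 42° ↓): 295 − 42 = 253°
−120° (triadic ↓): 253 − 120 = 133°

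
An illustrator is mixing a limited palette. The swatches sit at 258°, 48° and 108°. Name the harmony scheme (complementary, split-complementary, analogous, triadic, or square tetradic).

Sort the hues: 48°, 108°, 258°.
Successive gaps around the wheel: 60°, 150°, 150°.
Two 150° gaps and one 60° gap — a base hue opposite a pair of accents 30° either side of its complement — is the split-complementary pattern.

split-complementary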